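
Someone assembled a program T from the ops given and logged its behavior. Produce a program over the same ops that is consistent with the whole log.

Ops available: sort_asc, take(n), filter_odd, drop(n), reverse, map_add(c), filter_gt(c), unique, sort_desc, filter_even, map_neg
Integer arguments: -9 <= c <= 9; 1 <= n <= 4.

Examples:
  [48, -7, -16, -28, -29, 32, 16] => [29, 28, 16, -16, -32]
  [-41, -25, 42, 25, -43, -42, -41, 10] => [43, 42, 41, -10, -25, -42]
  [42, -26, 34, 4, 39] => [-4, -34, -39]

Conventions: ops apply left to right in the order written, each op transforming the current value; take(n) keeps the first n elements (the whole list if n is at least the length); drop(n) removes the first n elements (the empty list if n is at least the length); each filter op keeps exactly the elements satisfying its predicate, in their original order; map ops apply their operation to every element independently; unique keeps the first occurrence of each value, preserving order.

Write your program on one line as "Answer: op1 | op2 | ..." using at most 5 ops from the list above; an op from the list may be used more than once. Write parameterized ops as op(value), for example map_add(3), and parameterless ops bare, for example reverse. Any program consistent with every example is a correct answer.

drop(2) | reverse | map_neg | sort_desc

Check, running the answer program on each example:
  [48, -7, -16, -28, -29, 32, 16] -> [-16, -28, -29, 32, 16] -> [16, 32, -29, -28, -16] -> [-16, -32, 29, 28, 16] -> [29, 28, 16, -16, -32]
  [-41, -25, 42, 25, -43, -42, -41, 10] -> [42, 25, -43, -42, -41, 10] -> [10, -41, -42, -43, 25, 42] -> [-10, 41, 42, 43, -25, -42] -> [43, 42, 41, -10, -25, -42]
  [42, -26, 34, 4, 39] -> [34, 4, 39] -> [39, 4, 34] -> [-39, -4, -34] -> [-4, -34, -39]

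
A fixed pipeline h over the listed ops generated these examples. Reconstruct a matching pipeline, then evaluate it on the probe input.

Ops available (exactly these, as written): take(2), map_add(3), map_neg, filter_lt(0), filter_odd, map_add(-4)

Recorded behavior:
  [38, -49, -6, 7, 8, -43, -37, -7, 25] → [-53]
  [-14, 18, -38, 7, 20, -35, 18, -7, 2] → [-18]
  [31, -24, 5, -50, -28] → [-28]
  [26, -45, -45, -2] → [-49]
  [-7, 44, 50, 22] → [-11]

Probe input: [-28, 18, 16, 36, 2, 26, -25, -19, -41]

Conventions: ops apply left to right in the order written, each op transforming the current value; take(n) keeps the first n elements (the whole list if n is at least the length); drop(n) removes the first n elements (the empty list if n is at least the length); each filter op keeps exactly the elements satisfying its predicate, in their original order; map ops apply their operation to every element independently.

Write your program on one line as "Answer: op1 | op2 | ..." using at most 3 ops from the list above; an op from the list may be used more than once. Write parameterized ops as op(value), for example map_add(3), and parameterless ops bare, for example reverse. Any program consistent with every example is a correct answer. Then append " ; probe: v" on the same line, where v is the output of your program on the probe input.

take(2) | map_add(-4) | filter_lt(0) ; probe: [-32]

Check, running the answer program on each example:
  [38, -49, -6, 7, 8, -43, -37, -7, 25] -> [38, -49] -> [34, -53] -> [-53]
  [-14, 18, -38, 7, 20, -35, 18, -7, 2] -> [-14, 18] -> [-18, 14] -> [-18]
  [31, -24, 5, -50, -28] -> [31, -24] -> [27, -28] -> [-28]
  [26, -45, -45, -2] -> [26, -45] -> [22, -49] -> [-49]
  [-7, 44, 50, 22] -> [-7, 44] -> [-11, 40] -> [-11]
  probe: [-28, 18, 16, 36, 2, 26, -25, -19, -41] -> [-28, 18] -> [-32, 14] -> [-32]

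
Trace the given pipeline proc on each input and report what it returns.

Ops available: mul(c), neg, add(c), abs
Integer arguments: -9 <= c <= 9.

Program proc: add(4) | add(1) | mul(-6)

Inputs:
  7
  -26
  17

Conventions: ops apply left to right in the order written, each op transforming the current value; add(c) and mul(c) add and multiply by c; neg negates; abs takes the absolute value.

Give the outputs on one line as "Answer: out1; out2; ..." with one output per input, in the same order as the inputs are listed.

-72; 126; -132

Execution, op by op:
  7 -> 11 -> 12 -> -72
  -26 -> -22 -> -21 -> 126
  17 -> 21 -> 22 -> -132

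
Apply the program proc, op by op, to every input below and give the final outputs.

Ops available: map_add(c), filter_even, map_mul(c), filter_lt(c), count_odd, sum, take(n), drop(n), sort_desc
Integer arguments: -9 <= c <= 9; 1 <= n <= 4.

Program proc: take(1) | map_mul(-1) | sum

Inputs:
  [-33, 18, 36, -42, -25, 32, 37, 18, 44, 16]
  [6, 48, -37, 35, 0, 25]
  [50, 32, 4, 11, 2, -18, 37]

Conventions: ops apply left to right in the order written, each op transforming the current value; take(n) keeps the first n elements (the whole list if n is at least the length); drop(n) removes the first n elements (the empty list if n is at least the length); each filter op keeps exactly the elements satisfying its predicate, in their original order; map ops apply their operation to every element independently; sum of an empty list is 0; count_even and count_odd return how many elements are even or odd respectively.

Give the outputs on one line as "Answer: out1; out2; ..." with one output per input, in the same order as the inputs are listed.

Execution, op by op:
  [-33, 18, 36, -42, -25, 32, 37, 18, 44, 16] -> [-33] -> [33] -> 33
  [6, 48, -37, 35, 0, 25] -> [6] -> [-6] -> -6
  [50, 32, 4, 11, 2, -18, 37] -> [50] -> [-50] -> -50

33; -6; -50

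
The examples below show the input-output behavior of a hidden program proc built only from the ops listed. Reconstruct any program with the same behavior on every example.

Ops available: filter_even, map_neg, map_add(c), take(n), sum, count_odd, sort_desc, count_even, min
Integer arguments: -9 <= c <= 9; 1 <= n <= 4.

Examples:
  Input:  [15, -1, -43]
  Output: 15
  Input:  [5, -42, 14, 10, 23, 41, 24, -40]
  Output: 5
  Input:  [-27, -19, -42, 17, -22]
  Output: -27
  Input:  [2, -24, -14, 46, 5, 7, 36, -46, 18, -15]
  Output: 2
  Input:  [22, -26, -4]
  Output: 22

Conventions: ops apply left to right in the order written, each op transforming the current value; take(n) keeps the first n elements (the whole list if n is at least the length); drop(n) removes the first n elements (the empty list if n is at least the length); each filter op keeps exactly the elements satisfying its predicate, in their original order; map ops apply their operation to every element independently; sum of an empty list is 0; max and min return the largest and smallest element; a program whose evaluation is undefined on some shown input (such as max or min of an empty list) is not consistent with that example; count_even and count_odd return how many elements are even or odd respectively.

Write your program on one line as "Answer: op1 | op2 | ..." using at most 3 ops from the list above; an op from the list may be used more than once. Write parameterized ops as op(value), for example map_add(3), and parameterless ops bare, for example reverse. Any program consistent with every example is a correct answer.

take(3) | take(1) | sum

Check, running the answer program on each example:
  [15, -1, -43] -> [15, -1, -43] -> [15] -> 15
  [5, -42, 14, 10, 23, 41, 24, -40] -> [5, -42, 14] -> [5] -> 5
  [-27, -19, -42, 17, -22] -> [-27, -19, -42] -> [-27] -> -27
  [2, -24, -14, 46, 5, 7, 36, -46, 18, -15] -> [2, -24, -14] -> [2] -> 2
  [22, -26, -4] -> [22, -26, -4] -> [22] -> 22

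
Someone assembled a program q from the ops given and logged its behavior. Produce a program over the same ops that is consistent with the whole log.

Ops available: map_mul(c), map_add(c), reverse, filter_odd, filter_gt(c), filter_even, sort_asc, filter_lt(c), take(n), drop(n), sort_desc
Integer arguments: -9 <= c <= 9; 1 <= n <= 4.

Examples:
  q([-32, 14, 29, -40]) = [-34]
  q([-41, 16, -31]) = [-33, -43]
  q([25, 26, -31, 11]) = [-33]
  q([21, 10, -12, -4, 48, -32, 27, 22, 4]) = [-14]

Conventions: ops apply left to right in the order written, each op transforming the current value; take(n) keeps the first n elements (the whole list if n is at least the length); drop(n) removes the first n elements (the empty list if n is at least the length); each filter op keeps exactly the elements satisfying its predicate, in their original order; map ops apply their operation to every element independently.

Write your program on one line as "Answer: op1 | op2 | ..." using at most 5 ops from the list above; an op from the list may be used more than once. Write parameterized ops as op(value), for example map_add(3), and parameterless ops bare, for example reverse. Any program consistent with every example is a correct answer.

take(3) | map_add(-2) | filter_lt(1) | sort_desc

Check, running the answer program on each example:
  [-32, 14, 29, -40] -> [-32, 14, 29] -> [-34, 12, 27] -> [-34] -> [-34]
  [-41, 16, -31] -> [-41, 16, -31] -> [-43, 14, -33] -> [-43, -33] -> [-33, -43]
  [25, 26, -31, 11] -> [25, 26, -31] -> [23, 24, -33] -> [-33] -> [-33]
  [21, 10, -12, -4, 48, -32, 27, 22, 4] -> [21, 10, -12] -> [19, 8, -14] -> [-14] -> [-14]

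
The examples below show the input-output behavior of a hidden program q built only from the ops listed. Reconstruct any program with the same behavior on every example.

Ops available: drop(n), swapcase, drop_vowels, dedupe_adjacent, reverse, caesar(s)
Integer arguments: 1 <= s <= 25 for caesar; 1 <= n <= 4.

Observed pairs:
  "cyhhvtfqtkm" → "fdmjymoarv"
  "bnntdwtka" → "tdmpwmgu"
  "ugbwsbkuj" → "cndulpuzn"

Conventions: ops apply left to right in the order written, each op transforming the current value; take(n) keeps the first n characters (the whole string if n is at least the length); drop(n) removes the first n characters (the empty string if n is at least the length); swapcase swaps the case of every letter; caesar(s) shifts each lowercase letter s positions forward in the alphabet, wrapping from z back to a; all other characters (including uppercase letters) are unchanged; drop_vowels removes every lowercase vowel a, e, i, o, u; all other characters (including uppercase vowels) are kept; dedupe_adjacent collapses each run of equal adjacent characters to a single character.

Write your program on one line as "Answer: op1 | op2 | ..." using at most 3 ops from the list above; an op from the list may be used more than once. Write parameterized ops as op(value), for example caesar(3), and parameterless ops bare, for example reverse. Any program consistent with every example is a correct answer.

caesar(19) | reverse | dedupe_adjacent

Check, running the answer program on each example:
  "cyhhvtfqtkm" -> "vraaomyjmdf" -> "fdmjymoaarv" -> "fdmjymoarv"
  "bnntdwtka" -> "uggmwpmdt" -> "tdmpwmggu" -> "tdmpwmgu"
  "ugbwsbkuj" -> "nzupludnc" -> "cndulpuzn" -> "cndulpuzn"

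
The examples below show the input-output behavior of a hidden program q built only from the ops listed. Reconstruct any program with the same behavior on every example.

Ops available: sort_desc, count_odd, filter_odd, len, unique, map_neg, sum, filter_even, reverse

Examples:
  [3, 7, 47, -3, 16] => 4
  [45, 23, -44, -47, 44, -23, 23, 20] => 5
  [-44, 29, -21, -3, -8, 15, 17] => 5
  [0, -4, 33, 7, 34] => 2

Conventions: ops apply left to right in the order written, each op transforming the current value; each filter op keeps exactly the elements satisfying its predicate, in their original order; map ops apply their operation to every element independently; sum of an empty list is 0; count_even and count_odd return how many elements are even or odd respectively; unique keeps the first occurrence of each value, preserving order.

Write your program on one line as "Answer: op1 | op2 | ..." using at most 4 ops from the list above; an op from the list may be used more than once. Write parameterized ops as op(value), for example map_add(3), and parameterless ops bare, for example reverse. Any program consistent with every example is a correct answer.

reverse | filter_odd | len

Check, running the answer program on each example:
  [3, 7, 47, -3, 16] -> [16, -3, 47, 7, 3] -> [-3, 47, 7, 3] -> 4
  [45, 23, -44, -47, 44, -23, 23, 20] -> [20, 23, -23, 44, -47, -44, 23, 45] -> [23, -23, -47, 23, 45] -> 5
  [-44, 29, -21, -3, -8, 15, 17] -> [17, 15, -8, -3, -21, 29, -44] -> [17, 15, -3, -21, 29] -> 5
  [0, -4, 33, 7, 34] -> [34, 7, 33, -4, 0] -> [7, 33] -> 2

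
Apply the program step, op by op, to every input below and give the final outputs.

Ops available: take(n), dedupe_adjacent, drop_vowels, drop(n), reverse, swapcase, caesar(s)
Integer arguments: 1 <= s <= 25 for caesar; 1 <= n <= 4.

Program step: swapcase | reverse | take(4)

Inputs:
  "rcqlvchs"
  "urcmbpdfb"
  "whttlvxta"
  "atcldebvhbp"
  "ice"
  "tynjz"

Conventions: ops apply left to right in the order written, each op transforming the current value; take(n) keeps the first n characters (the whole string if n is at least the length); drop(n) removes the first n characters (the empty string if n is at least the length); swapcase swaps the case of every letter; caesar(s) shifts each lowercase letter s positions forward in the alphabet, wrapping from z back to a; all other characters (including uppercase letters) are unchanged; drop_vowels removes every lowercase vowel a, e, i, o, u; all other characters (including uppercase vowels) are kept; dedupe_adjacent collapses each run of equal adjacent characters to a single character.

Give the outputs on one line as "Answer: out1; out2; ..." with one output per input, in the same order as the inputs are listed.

Execution, op by op:
  "rcqlvchs" -> "RCQLVCHS" -> "SHCVLQCR" -> "SHCV"
  "urcmbpdfb" -> "URCMBPDFB" -> "BFDPBMCRU" -> "BFDP"
  "whttlvxta" -> "WHTTLVXTA" -> "ATXVLTTHW" -> "ATXV"
  "atcldebvhbp" -> "ATCLDEBVHBP" -> "PBHVBEDLCTA" -> "PBHV"
  "ice" -> "ICE" -> "ECI" -> "ECI"
  "tynjz" -> "TYNJZ" -> "ZJNYT" -> "ZJNY"

"SHCV"; "BFDP"; "ATXV"; "PBHV"; "ECI"; "ZJNY"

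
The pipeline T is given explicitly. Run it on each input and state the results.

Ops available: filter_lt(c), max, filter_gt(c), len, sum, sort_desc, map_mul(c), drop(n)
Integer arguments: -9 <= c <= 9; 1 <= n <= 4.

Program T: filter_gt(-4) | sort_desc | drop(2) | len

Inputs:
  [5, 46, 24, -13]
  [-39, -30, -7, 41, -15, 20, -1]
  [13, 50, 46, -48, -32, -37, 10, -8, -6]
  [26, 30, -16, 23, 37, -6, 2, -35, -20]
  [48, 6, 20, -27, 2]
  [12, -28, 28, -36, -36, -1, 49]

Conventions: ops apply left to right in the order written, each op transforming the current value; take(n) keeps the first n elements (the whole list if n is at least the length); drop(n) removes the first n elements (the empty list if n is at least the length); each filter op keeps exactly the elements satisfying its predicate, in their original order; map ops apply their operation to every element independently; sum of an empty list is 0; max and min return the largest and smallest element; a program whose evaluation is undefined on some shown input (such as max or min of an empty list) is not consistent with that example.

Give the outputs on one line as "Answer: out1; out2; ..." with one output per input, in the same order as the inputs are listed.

Execution, op by op:
  [5, 46, 24, -13] -> [5, 46, 24] -> [46, 24, 5] -> [5] -> 1
  [-39, -30, -7, 41, -15, 20, -1] -> [41, 20, -1] -> [41, 20, -1] -> [-1] -> 1
  [13, 50, 46, -48, -32, -37, 10, -8, -6] -> [13, 50, 46, 10] -> [50, 46, 13, 10] -> [13, 10] -> 2
  [26, 30, -16, 23, 37, -6, 2, -35, -20] -> [26, 30, 23, 37, 2] -> [37, 30, 26, 23, 2] -> [26, 23, 2] -> 3
  [48, 6, 20, -27, 2] -> [48, 6, 20, 2] -> [48, 20, 6, 2] -> [6, 2] -> 2
  [12, -28, 28, -36, -36, -1, 49] -> [12, 28, -1, 49] -> [49, 28, 12, -1] -> [12, -1] -> 2

1; 1; 2; 3; 2; 2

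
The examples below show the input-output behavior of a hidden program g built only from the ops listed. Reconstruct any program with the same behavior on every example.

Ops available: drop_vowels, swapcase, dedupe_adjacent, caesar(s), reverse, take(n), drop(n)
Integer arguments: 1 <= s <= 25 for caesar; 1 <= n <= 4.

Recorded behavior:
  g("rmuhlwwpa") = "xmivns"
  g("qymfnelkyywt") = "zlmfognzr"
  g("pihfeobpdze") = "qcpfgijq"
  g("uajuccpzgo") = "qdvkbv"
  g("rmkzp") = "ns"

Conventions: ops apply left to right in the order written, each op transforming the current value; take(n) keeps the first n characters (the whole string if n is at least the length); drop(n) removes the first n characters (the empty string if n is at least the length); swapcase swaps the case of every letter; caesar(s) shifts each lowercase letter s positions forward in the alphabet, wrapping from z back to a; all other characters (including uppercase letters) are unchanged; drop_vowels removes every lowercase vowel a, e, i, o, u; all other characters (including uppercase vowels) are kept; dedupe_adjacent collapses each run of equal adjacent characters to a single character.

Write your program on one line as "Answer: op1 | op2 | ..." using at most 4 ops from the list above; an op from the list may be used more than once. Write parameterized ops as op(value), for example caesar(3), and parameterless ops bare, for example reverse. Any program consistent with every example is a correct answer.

reverse | caesar(1) | drop(3) | dedupe_adjacent

Check, running the answer program on each example:
  "rmuhlwwpa" -> "apwwlhumr" -> "bqxxmivns" -> "xmivns" -> "xmivns"
  "qymfnelkyywt" -> "twyyklenfmyq" -> "uxzzlmfognzr" -> "zlmfognzr" -> "zlmfognzr"
  "pihfeobpdze" -> "ezdpboefhip" -> "faeqcpfgijq" -> "qcpfgijq" -> "qcpfgijq"
  "uajuccpzgo" -> "ogzpccujau" -> "phaqddvkbv" -> "qddvkbv" -> "qdvkbv"
  "rmkzp" -> "pzkmr" -> "qalns" -> "ns" -> "ns"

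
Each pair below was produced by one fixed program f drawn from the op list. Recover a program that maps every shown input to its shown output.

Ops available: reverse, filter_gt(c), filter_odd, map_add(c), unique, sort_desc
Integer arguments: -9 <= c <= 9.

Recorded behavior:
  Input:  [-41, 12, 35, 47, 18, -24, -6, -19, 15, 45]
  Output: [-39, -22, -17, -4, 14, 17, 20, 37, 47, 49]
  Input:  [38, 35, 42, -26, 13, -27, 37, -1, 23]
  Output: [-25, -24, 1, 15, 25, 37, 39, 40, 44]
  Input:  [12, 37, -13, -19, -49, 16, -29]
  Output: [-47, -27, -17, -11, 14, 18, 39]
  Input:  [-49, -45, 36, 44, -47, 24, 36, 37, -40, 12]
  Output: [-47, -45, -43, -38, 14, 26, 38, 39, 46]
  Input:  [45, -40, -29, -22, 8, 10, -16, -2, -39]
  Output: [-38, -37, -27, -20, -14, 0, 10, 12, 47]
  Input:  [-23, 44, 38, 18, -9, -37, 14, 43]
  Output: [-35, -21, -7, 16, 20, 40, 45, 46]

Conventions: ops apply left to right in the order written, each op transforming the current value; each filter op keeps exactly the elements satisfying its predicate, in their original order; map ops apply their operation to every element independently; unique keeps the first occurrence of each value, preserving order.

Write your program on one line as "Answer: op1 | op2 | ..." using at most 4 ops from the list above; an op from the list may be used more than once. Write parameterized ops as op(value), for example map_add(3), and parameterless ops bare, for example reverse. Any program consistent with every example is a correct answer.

sort_desc | unique | map_add(2) | reverse

Check, running the answer program on each example:
  [-41, 12, 35, 47, 18, -24, -6, -19, 15, 45] -> [47, 45, 35, 18, 15, 12, -6, -19, -24, -41] -> [47, 45, 35, 18, 15, 12, -6, -19, -24, -41] -> [49, 47, 37, 20, 17, 14, -4, -17, -22, -39] -> [-39, -22, -17, -4, 14, 17, 20, 37, 47, 49]
  [38, 35, 42, -26, 13, -27, 37, -1, 23] -> [42, 38, 37, 35, 23, 13, -1, -26, -27] -> [42, 38, 37, 35, 23, 13, -1, -26, -27] -> [44, 40, 39, 37, 25, 15, 1, -24, -25] -> [-25, -24, 1, 15, 25, 37, 39, 40, 44]
  [12, 37, -13, -19, -49, 16, -29] -> [37, 16, 12, -13, -19, -29, -49] -> [37, 16, 12, -13, -19, -29, -49] -> [39, 18, 14, -11, -17, -27, -47] -> [-47, -27, -17, -11, 14, 18, 39]
  [-49, -45, 36, 44, -47, 24, 36, 37, -40, 12] -> [44, 37, 36, 36, 24, 12, -40, -45, -47, -49] -> [44, 37, 36, 24, 12, -40, -45, -47, -49] -> [46, 39, 38, 26, 14, -38, -43, -45, -47] -> [-47, -45, -43, -38, 14, 26, 38, 39, 46]
  [45, -40, -29, -22, 8, 10, -16, -2, -39] -> [45, 10, 8, -2, -16, -22, -29, -39, -40] -> [45, 10, 8, -2, -16, -22, -29, -39, -40] -> [47, 12, 10, 0, -14, -20, -27, -37, -38] -> [-38, -37, -27, -20, -14, 0, 10, 12, 47]
  [-23, 44, 38, 18, -9, -37, 14, 43] -> [44, 43, 38, 18, 14, -9, -23, -37] -> [44, 43, 38, 18, 14, -9, -23, -37] -> [46, 45, 40, 20, 16, -7, -21, -35] -> [-35, -21, -7, 16, 20, 40, 45, 46]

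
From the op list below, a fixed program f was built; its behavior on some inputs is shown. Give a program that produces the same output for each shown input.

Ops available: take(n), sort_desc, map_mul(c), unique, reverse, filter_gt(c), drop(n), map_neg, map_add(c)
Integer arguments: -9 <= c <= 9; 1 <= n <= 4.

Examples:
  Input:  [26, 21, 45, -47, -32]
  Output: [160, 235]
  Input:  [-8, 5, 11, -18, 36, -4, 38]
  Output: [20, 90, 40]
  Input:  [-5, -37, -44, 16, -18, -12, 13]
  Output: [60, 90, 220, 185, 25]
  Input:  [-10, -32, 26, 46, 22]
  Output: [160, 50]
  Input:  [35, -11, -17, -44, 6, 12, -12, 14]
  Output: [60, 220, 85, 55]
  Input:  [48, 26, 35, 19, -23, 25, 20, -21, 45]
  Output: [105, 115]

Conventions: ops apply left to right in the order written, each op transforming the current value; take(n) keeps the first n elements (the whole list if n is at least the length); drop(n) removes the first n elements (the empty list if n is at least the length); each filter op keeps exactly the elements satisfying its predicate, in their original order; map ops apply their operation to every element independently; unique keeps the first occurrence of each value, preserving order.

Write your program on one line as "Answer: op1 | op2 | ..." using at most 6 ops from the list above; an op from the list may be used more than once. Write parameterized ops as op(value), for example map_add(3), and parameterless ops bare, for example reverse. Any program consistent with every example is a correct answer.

map_neg | map_mul(-5) | reverse | map_neg | filter_gt(8)

Check, running the answer program on each example:
  [26, 21, 45, -47, -32] -> [-26, -21, -45, 47, 32] -> [130, 105, 225, -235, -160] -> [-160, -235, 225, 105, 130] -> [160, 235, -225, -105, -130] -> [160, 235]
  [-8, 5, 11, -18, 36, -4, 38] -> [8, -5, -11, 18, -36, 4, -38] -> [-40, 25, 55, -90, 180, -20, 190] -> [190, -20, 180, -90, 55, 25, -40] -> [-190, 20, -180, 90, -55, -25, 40] -> [20, 90, 40]
  [-5, -37, -44, 16, -18, -12, 13] -> [5, 37, 44, -16, 18, 12, -13] -> [-25, -185, -220, 80, -90, -60, 65] -> [65, -60, -90, 80, -220, -185, -25] -> [-65, 60, 90, -80, 220, 185, 25] -> [60, 90, 220, 185, 25]
  [-10, -32, 26, 46, 22] -> [10, 32, -26, -46, -22] -> [-50, -160, 130, 230, 110] -> [110, 230, 130, -160, -50] -> [-110, -230, -130, 160, 50] -> [160, 50]
  [35, -11, -17, -44, 6, 12, -12, 14] -> [-35, 11, 17, 44, -6, -12, 12, -14] -> [175, -55, -85, -220, 30, 60, -60, 70] -> [70, -60, 60, 30, -220, -85, -55, 175] -> [-70, 60, -60, -30, 220, 85, 55, -175] -> [60, 220, 85, 55]
  [48, 26, 35, 19, -23, 25, 20, -21, 45] -> [-48, -26, -35, -19, 23, -25, -20, 21, -45] -> [240, 130, 175, 95, -115, 125, 100, -105, 225] -> [225, -105, 100, 125, -115, 95, 175, 130, 240] -> [-225, 105, -100, -125, 115, -95, -175, -130, -240] -> [105, 115]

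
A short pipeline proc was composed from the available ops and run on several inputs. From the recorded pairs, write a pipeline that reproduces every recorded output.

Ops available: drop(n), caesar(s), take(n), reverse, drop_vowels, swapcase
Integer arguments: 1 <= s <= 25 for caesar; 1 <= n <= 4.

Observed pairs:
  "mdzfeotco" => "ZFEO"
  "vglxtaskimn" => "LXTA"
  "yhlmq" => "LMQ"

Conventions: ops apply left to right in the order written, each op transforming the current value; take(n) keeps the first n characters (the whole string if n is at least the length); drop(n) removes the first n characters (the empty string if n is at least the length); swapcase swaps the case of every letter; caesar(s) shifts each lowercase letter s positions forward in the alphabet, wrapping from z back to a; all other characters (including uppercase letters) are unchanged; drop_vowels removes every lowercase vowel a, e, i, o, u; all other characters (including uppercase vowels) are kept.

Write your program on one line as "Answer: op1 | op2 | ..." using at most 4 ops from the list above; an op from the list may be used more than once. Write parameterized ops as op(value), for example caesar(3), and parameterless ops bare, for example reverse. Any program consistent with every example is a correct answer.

swapcase | drop(2) | take(4)

Check, running the answer program on each example:
  "mdzfeotco" -> "MDZFEOTCO" -> "ZFEOTCO" -> "ZFEO"
  "vglxtaskimn" -> "VGLXTASKIMN" -> "LXTASKIMN" -> "LXTA"
  "yhlmq" -> "YHLMQ" -> "LMQ" -> "LMQ"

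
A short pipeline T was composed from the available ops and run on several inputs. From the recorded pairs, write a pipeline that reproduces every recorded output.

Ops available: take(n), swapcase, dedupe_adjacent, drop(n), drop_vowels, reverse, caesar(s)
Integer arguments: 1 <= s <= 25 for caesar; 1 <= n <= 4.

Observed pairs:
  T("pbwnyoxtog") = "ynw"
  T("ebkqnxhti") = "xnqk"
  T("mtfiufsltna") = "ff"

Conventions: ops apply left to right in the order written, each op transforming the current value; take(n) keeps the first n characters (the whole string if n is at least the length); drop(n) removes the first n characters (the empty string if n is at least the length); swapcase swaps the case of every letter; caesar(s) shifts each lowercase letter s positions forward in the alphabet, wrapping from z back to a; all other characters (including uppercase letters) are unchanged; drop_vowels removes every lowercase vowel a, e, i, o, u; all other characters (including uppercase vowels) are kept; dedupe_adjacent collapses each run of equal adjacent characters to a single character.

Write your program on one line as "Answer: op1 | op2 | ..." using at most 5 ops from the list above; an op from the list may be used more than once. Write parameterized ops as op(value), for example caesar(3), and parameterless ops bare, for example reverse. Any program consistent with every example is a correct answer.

drop(2) | take(4) | drop_vowels | reverse

Check, running the answer program on each example:
  "pbwnyoxtog" -> "wnyoxtog" -> "wnyo" -> "wny" -> "ynw"
  "ebkqnxhti" -> "kqnxhti" -> "kqnx" -> "kqnx" -> "xnqk"
  "mtfiufsltna" -> "fiufsltna" -> "fiuf" -> "ff" -> "ff"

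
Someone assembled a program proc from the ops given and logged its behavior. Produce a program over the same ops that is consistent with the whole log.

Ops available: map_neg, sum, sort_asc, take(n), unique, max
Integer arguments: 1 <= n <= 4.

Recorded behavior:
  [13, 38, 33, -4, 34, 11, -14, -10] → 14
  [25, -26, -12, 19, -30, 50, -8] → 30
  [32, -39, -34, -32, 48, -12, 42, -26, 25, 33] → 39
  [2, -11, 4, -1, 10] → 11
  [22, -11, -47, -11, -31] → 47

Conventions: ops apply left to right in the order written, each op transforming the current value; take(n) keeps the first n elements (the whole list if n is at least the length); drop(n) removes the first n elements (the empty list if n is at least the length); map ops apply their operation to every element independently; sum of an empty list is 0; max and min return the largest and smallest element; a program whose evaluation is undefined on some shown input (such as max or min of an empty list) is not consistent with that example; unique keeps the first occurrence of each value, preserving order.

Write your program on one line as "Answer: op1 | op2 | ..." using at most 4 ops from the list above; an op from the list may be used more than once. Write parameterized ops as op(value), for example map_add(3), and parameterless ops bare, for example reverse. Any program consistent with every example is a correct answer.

sort_asc | map_neg | sort_asc | max

Check, running the answer program on each example:
  [13, 38, 33, -4, 34, 11, -14, -10] -> [-14, -10, -4, 11, 13, 33, 34, 38] -> [14, 10, 4, -11, -13, -33, -34, -38] -> [-38, -34, -33, -13, -11, 4, 10, 14] -> 14
  [25, -26, -12, 19, -30, 50, -8] -> [-30, -26, -12, -8, 19, 25, 50] -> [30, 26, 12, 8, -19, -25, -50] -> [-50, -25, -19, 8, 12, 26, 30] -> 30
  [32, -39, -34, -32, 48, -12, 42, -26, 25, 33] -> [-39, -34, -32, -26, -12, 25, 32, 33, 42, 48] -> [39, 34, 32, 26, 12, -25, -32, -33, -42, -48] -> [-48, -42, -33, -32, -25, 12, 26, 32, 34, 39] -> 39
  [2, -11, 4, -1, 10] -> [-11, -1, 2, 4, 10] -> [11, 1, -2, -4, -10] -> [-10, -4, -2, 1, 11] -> 11
  [22, -11, -47, -11, -31] -> [-47, -31, -11, -11, 22] -> [47, 31, 11, 11, -22] -> [-22, 11, 11, 31, 47] -> 47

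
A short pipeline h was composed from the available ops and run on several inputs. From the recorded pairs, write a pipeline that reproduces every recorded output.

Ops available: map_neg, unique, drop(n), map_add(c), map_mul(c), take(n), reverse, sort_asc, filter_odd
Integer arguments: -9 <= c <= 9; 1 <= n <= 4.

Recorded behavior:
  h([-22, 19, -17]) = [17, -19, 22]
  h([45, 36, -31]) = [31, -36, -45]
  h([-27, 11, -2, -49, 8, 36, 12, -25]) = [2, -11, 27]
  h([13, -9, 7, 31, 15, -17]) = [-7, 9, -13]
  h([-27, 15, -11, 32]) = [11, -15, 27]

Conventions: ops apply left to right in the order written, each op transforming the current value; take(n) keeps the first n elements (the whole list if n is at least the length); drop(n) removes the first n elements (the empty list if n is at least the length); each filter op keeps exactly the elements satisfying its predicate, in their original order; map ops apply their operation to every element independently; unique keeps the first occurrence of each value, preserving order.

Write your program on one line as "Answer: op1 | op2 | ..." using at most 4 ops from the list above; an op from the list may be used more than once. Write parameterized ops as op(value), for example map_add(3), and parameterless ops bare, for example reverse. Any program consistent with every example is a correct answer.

take(3) | reverse | map_neg

Check, running the answer program on each example:
  [-22, 19, -17] -> [-22, 19, -17] -> [-17, 19, -22] -> [17, -19, 22]
  [45, 36, -31] -> [45, 36, -31] -> [-31, 36, 45] -> [31, -36, -45]
  [-27, 11, -2, -49, 8, 36, 12, -25] -> [-27, 11, -2] -> [-2, 11, -27] -> [2, -11, 27]
  [13, -9, 7, 31, 15, -17] -> [13, -9, 7] -> [7, -9, 13] -> [-7, 9, -13]
  [-27, 15, -11, 32] -> [-27, 15, -11] -> [-11, 15, -27] -> [11, -15, 27]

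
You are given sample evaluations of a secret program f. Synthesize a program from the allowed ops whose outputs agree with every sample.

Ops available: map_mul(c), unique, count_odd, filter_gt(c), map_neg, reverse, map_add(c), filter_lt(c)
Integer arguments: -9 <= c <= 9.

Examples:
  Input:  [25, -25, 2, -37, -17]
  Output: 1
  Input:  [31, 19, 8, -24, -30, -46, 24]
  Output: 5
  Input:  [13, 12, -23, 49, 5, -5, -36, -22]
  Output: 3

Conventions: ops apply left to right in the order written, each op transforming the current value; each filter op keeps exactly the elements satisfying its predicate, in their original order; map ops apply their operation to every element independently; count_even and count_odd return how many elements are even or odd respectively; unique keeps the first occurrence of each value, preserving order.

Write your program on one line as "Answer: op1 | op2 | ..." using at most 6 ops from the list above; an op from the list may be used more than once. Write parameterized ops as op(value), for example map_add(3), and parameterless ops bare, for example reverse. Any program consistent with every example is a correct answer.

reverse | map_add(9) | reverse | map_neg | count_odd

Check, running the answer program on each example:
  [25, -25, 2, -37, -17] -> [-17, -37, 2, -25, 25] -> [-8, -28, 11, -16, 34] -> [34, -16, 11, -28, -8] -> [-34, 16, -11, 28, 8] -> 1
  [31, 19, 8, -24, -30, -46, 24] -> [24, -46, -30, -24, 8, 19, 31] -> [33, -37, -21, -15, 17, 28, 40] -> [40, 28, 17, -15, -21, -37, 33] -> [-40, -28, -17, 15, 21, 37, -33] -> 5
  [13, 12, -23, 49, 5, -5, -36, -22] -> [-22, -36, -5, 5, 49, -23, 12, 13] -> [-13, -27, 4, 14, 58, -14, 21, 22] -> [22, 21, -14, 58, 14, 4, -27, -13] -> [-22, -21, 14, -58, -14, -4, 27, 13] -> 3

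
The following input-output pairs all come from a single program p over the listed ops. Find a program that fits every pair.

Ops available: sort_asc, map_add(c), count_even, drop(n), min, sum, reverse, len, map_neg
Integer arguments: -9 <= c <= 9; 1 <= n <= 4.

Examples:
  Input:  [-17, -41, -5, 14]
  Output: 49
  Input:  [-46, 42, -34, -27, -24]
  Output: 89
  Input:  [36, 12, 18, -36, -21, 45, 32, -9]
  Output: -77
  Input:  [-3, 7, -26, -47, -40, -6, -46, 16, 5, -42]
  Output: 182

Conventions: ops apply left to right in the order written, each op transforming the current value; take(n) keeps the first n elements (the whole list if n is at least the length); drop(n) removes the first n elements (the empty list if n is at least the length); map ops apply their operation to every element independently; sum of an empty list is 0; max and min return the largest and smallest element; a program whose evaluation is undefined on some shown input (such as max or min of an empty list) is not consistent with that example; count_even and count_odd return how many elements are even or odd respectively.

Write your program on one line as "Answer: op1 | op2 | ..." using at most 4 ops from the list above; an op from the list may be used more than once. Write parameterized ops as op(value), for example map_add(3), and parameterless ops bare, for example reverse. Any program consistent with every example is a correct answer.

map_neg | reverse | sum

Check, running the answer program on each example:
  [-17, -41, -5, 14] -> [17, 41, 5, -14] -> [-14, 5, 41, 17] -> 49
  [-46, 42, -34, -27, -24] -> [46, -42, 34, 27, 24] -> [24, 27, 34, -42, 46] -> 89
  [36, 12, 18, -36, -21, 45, 32, -9] -> [-36, -12, -18, 36, 21, -45, -32, 9] -> [9, -32, -45, 21, 36, -18, -12, -36] -> -77
  [-3, 7, -26, -47, -40, -6, -46, 16, 5, -42] -> [3, -7, 26, 47, 40, 6, 46, -16, -5, 42] -> [42, -5, -16, 46, 6, 40, 47, 26, -7, 3] -> 182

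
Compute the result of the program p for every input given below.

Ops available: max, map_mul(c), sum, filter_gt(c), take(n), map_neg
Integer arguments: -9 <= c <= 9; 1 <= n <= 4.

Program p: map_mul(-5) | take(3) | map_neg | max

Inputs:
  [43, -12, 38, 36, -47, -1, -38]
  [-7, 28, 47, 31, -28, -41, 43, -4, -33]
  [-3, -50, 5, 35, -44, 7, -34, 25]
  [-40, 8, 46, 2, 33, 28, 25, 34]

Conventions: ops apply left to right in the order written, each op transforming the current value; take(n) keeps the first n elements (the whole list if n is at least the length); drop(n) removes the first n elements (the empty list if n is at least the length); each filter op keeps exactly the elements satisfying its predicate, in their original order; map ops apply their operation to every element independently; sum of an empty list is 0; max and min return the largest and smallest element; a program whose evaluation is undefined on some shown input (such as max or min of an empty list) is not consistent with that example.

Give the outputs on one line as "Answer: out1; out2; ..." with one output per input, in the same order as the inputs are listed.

Execution, op by op:
  [43, -12, 38, 36, -47, -1, -38] -> [-215, 60, -190, -180, 235, 5, 190] -> [-215, 60, -190] -> [215, -60, 190] -> 215
  [-7, 28, 47, 31, -28, -41, 43, -4, -33] -> [35, -140, -235, -155, 140, 205, -215, 20, 165] -> [35, -140, -235] -> [-35, 140, 235] -> 235
  [-3, -50, 5, 35, -44, 7, -34, 25] -> [15, 250, -25, -175, 220, -35, 170, -125] -> [15, 250, -25] -> [-15, -250, 25] -> 25
  [-40, 8, 46, 2, 33, 28, 25, 34] -> [200, -40, -230, -10, -165, -140, -125, -170] -> [200, -40, -230] -> [-200, 40, 230] -> 230

215; 235; 25; 230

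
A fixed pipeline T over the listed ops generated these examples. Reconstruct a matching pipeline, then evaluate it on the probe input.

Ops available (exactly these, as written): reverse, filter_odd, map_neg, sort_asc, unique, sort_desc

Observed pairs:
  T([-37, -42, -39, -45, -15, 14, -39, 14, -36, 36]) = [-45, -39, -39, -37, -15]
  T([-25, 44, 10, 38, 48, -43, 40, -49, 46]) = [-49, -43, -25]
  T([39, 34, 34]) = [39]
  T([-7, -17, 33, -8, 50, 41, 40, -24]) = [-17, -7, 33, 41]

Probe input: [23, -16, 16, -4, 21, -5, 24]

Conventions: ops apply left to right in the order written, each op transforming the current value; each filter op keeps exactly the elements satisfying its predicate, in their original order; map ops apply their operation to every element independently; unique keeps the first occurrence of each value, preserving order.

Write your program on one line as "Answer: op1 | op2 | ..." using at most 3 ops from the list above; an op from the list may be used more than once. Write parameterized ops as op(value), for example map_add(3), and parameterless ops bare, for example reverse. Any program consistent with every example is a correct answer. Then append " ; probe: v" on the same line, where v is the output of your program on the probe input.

filter_odd | sort_desc | reverse ; probe: [-5, 21, 23]

Check, running the answer program on each example:
  [-37, -42, -39, -45, -15, 14, -39, 14, -36, 36] -> [-37, -39, -45, -15, -39] -> [-15, -37, -39, -39, -45] -> [-45, -39, -39, -37, -15]
  [-25, 44, 10, 38, 48, -43, 40, -49, 46] -> [-25, -43, -49] -> [-25, -43, -49] -> [-49, -43, -25]
  [39, 34, 34] -> [39] -> [39] -> [39]
  [-7, -17, 33, -8, 50, 41, 40, -24] -> [-7, -17, 33, 41] -> [41, 33, -7, -17] -> [-17, -7, 33, 41]
  probe: [23, -16, 16, -4, 21, -5, 24] -> [23, 21, -5] -> [23, 21, -5] -> [-5, 21, 23]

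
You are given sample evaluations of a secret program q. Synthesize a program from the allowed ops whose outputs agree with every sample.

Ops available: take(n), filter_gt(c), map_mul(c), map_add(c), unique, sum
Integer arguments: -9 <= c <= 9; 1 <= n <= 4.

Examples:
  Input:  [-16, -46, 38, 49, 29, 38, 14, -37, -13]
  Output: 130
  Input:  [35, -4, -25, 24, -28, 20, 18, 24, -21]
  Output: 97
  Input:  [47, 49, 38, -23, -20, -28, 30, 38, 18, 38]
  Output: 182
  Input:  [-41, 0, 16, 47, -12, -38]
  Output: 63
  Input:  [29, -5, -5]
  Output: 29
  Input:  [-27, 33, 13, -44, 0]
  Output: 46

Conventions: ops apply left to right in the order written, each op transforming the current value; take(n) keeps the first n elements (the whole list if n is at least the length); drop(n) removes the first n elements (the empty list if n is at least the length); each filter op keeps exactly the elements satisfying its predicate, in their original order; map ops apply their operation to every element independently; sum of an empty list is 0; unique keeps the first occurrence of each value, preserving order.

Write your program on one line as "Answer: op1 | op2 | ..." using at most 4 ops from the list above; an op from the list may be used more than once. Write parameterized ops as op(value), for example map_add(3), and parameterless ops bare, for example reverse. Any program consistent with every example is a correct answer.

filter_gt(7) | unique | sum

Check, running the answer program on each example:
  [-16, -46, 38, 49, 29, 38, 14, -37, -13] -> [38, 49, 29, 38, 14] -> [38, 49, 29, 14] -> 130
  [35, -4, -25, 24, -28, 20, 18, 24, -21] -> [35, 24, 20, 18, 24] -> [35, 24, 20, 18] -> 97
  [47, 49, 38, -23, -20, -28, 30, 38, 18, 38] -> [47, 49, 38, 30, 38, 18, 38] -> [47, 49, 38, 30, 18] -> 182
  [-41, 0, 16, 47, -12, -38] -> [16, 47] -> [16, 47] -> 63
  [29, -5, -5] -> [29] -> [29] -> 29
  [-27, 33, 13, -44, 0] -> [33, 13] -> [33, 13] -> 46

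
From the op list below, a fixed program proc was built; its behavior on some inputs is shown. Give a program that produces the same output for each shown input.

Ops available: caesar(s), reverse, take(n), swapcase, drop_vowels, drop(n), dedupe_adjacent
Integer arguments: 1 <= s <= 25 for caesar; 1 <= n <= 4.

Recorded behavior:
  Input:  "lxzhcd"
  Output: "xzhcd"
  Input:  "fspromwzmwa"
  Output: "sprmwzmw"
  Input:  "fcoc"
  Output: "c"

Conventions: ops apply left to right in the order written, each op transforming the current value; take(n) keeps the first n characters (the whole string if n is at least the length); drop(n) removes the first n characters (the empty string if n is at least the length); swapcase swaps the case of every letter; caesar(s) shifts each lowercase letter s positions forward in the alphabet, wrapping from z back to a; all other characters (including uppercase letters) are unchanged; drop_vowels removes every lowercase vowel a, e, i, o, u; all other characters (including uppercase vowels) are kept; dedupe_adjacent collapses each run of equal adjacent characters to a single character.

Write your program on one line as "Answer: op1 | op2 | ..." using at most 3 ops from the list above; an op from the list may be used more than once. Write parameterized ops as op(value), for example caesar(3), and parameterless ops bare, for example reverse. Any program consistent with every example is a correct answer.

drop_vowels | dedupe_adjacent | drop(1)

Check, running the answer program on each example:
  "lxzhcd" -> "lxzhcd" -> "lxzhcd" -> "xzhcd"
  "fspromwzmwa" -> "fsprmwzmw" -> "fsprmwzmw" -> "sprmwzmw"
  "fcoc" -> "fcc" -> "fc" -> "c"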